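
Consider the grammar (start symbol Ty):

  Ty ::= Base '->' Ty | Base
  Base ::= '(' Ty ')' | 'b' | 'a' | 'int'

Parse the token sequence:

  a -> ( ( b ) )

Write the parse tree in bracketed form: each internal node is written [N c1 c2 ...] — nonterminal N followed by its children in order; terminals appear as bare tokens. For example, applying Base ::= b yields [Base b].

[Ty [Base a] -> [Ty [Base ( [Ty [Base ( [Ty [Base b]] )]] )]]]

Ty
Base -> Ty
a -> Ty
a -> Base
a -> ( Ty )
a -> ( Base )
a -> ( ( Ty ) )
a -> ( ( Base ) )
a -> ( ( b ) )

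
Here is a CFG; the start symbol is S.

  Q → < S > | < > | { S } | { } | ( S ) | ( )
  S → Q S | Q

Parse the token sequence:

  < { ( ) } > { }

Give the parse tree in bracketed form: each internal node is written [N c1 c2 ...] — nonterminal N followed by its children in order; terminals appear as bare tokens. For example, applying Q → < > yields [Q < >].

[S [Q < [S [Q { [S [Q ( )]] }]] >] [S [Q { }]]]

S
Q S
< S > S
< Q > S
< { S } > S
< { Q } > S
< { ( ) } > S
< { ( ) } > Q
< { ( ) } > { }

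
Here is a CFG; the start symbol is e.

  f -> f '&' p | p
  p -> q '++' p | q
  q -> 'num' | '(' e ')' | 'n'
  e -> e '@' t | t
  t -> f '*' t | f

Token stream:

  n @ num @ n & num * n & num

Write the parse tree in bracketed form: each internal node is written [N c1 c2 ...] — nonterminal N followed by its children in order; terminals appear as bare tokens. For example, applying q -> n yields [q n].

[e [e [e [t [f [p [q n]]]]] @ [t [f [p [q num]]]]] @ [t [f [f [p [q n]]] & [p [q num]]] * [t [f [f [p [q n]]] & [p [q num]]]]]]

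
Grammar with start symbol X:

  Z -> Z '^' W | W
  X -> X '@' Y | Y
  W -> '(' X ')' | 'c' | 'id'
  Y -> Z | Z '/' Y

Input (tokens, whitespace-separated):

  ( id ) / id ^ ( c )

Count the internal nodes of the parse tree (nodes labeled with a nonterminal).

[X [Y [Z [W ( [X [Y [Z [W id]]]] )]] / [Y [Z [Z [W id]] ^ [W ( [X [Y [Z [W c]]]] )]]]]]

17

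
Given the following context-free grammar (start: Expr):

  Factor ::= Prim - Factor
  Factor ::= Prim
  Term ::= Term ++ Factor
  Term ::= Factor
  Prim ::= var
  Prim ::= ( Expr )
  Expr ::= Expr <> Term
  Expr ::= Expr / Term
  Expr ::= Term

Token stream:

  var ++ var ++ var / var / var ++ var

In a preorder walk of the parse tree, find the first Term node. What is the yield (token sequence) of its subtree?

var ++ var ++ var

[Expr [Expr [Expr [Term [Term [Term [Factor [Prim var]]] ++ [Factor [Prim var]]] ++ [Factor [Prim var]]]] / [Term [Factor [Prim var]]]] / [Term [Term [Factor [Prim var]]] ++ [Factor [Prim var]]]]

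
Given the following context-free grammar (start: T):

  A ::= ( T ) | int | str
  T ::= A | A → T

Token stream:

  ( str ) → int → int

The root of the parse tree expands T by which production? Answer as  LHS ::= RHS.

T ::= A → T

[T [A ( [T [A str]] )] → [T [A int] → [T [A int]]]]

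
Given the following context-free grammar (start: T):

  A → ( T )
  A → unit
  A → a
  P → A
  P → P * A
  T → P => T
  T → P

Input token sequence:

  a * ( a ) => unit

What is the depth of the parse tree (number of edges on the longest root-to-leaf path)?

6

[T [P [P [A a]] * [A ( [T [P [A a]]] )]] => [T [P [A unit]]]]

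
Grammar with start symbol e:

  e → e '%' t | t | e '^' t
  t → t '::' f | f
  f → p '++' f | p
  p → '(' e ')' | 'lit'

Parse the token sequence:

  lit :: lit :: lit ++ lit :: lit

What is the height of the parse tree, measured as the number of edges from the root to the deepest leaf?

[e [t [t [t [t [f [p lit]]] :: [f [p lit]]] :: [f [p lit] ++ [f [p lit]]]] :: [f [p lit]]]]

7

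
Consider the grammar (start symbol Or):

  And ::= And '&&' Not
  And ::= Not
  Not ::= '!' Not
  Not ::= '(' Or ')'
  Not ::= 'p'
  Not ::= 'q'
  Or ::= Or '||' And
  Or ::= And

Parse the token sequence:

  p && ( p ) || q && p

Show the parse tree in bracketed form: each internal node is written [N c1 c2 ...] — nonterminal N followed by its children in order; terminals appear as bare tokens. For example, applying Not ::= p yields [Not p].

Or
Or || And
And || And
And && Not || And
Not && Not || And
p && Not || And
p && ( Or ) || And
p && ( And ) || And
p && ( Not ) || And
p && ( p ) || And
p && ( p ) || And && Not
p && ( p ) || Not && Not
p && ( p ) || q && Not
p && ( p ) || q && p

[Or [Or [And [And [Not p]] && [Not ( [Or [And [Not p]]] )]]] || [And [And [Not q]] && [Not p]]]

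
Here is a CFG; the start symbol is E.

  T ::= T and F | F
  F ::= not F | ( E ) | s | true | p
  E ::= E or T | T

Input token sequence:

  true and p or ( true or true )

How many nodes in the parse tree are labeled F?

5

[E [E [T [T [F true]] and [F p]]] or [T [F ( [E [E [T [F true]]] or [T [F true]]] )]]]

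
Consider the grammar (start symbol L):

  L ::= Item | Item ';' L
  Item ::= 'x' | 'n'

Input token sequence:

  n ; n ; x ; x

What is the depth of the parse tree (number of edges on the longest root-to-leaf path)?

[L [Item n] ; [L [Item n] ; [L [Item x] ; [L [Item x]]]]]

5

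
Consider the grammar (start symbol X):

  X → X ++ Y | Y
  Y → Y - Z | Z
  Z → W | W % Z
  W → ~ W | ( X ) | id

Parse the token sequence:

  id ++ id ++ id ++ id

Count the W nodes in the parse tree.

[X [X [X [X [Y [Z [W id]]]] ++ [Y [Z [W id]]]] ++ [Y [Z [W id]]]] ++ [Y [Z [W id]]]]

4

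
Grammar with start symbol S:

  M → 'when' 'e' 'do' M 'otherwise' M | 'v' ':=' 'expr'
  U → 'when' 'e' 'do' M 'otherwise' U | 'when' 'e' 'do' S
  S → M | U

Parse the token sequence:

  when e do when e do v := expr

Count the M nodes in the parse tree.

1

[S [U when e do [S [U when e do [S [M v := expr]]]]]]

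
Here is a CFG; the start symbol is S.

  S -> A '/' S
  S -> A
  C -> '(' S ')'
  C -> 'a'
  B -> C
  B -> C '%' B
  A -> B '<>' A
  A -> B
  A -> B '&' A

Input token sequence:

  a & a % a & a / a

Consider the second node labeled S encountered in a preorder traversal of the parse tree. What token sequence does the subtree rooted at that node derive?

a

[S [A [B [C a]] & [A [B [C a] % [B [C a]]] & [A [B [C a]]]]] / [S [A [B [C a]]]]]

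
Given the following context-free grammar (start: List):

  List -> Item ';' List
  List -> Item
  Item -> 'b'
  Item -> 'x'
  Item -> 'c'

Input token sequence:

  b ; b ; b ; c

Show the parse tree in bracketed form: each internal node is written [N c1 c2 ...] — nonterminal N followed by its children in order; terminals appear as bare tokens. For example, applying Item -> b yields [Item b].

List
Item ; List
b ; List
b ; Item ; List
b ; b ; List
b ; b ; Item ; List
b ; b ; b ; List
b ; b ; b ; Item
b ; b ; b ; c

[List [Item b] ; [List [Item b] ; [List [Item b] ; [List [Item c]]]]]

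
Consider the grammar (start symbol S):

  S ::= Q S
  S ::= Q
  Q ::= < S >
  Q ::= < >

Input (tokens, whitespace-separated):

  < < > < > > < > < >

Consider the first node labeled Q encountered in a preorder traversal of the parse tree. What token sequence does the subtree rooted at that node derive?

< < > < > >

[S [Q < [S [Q < >] [S [Q < >]]] >] [S [Q < >] [S [Q < >]]]]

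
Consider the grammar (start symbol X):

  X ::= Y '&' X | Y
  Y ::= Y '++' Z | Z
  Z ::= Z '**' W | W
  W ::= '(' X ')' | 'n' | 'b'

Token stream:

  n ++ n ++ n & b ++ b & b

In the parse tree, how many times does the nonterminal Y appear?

[X [Y [Y [Y [Z [W n]]] ++ [Z [W n]]] ++ [Z [W n]]] & [X [Y [Y [Z [W b]]] ++ [Z [W b]]] & [X [Y [Z [W b]]]]]]

6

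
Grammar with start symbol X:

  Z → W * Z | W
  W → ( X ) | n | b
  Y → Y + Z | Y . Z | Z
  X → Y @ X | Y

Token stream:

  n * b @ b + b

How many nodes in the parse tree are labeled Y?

[X [Y [Z [W n] * [Z [W b]]]] @ [X [Y [Y [Z [W b]]] + [Z [W b]]]]]

3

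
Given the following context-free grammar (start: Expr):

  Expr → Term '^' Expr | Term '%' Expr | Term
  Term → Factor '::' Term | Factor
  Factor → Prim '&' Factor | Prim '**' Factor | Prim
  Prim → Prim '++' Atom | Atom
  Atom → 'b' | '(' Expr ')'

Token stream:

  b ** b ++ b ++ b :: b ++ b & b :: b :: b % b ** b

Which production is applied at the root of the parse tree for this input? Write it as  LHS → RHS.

Expr → Term '%' Expr

[Expr [Term [Factor [Prim [Atom b]] ** [Factor [Prim [Prim [Prim [Atom b]] ++ [Atom b]] ++ [Atom b]]]] :: [Term [Factor [Prim [Prim [Atom b]] ++ [Atom b]] & [Factor [Prim [Atom b]]]] :: [Term [Factor [Prim [Atom b]]] :: [Term [Factor [Prim [Atom b]]]]]]] % [Expr [Term [Factor [Prim [Atom b]] ** [Factor [Prim [Atom b]]]]]]]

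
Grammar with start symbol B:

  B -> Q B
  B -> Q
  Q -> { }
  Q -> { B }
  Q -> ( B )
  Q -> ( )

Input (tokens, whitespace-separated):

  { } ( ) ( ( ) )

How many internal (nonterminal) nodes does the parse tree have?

8

[B [Q { }] [B [Q ( )] [B [Q ( [B [Q ( )]] )]]]]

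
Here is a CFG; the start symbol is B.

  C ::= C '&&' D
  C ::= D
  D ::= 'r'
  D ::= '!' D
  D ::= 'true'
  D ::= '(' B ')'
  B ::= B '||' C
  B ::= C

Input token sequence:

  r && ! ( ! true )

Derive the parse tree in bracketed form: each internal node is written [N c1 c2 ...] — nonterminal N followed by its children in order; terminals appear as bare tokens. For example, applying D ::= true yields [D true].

[B [C [C [D r]] && [D ! [D ( [B [C [D ! [D true]]]] )]]]]

B
C
C && D
D && D
r && D
r && ! D
r && ! ( B )
r && ! ( C )
r && ! ( D )
r && ! ( ! D )
r && ! ( ! true )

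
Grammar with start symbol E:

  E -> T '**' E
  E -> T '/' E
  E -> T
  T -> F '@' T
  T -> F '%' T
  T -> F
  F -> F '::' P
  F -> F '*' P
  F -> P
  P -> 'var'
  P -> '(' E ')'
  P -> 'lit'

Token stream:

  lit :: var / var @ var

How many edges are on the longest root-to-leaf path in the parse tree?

6

[E [T [F [F [P lit]] :: [P var]]] / [E [T [F [P var]] @ [T [F [P var]]]]]]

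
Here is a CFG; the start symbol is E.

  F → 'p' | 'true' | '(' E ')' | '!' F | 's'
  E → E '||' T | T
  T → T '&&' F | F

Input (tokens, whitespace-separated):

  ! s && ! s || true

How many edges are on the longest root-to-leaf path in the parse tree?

[E [E [T [T [F ! [F s]]] && [F ! [F s]]]] || [T [F true]]]

6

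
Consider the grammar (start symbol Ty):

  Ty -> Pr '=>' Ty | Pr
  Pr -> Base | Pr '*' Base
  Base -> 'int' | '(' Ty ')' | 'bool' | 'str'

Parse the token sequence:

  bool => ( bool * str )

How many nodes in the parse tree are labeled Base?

4

[Ty [Pr [Base bool]] => [Ty [Pr [Base ( [Ty [Pr [Pr [Base bool]] * [Base str]]] )]]]]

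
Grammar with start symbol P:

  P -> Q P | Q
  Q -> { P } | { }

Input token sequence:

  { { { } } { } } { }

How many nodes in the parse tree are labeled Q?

5

[P [Q { [P [Q { [P [Q { }]] }] [P [Q { }]]] }] [P [Q { }]]]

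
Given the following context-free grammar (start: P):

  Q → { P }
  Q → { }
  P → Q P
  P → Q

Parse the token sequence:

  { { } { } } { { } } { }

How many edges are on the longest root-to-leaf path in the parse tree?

[P [Q { [P [Q { }] [P [Q { }]]] }] [P [Q { [P [Q { }]] }] [P [Q { }]]]]

5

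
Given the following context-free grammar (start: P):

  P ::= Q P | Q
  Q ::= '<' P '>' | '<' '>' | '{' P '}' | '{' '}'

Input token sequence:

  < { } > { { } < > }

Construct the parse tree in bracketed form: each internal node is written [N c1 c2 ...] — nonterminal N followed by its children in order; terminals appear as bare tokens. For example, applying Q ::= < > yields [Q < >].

[P [Q < [P [Q { }]] >] [P [Q { [P [Q { }] [P [Q < >]]] }]]]

P
Q P
< P > P
< Q > P
< { } > P
< { } > Q
< { } > { P }
< { } > { Q P }
< { } > { { } P }
< { } > { { } Q }
< { } > { { } < > }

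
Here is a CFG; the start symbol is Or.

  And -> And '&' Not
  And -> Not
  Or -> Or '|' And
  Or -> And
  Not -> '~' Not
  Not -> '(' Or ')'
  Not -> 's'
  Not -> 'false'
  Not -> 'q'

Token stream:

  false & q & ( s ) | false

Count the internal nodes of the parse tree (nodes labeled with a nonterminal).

13

[Or [Or [And [And [And [Not false]] & [Not q]] & [Not ( [Or [And [Not s]]] )]]] | [And [Not false]]]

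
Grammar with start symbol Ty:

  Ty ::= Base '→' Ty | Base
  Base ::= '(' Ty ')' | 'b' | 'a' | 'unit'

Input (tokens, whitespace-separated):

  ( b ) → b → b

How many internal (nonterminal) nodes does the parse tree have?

8

[Ty [Base ( [Ty [Base b]] )] → [Ty [Base b] → [Ty [Base b]]]]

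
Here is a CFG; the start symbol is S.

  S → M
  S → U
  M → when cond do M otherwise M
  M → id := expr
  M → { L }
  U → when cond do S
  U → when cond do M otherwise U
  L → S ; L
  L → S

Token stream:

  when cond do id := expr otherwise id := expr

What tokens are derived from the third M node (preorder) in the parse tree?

[S [M when cond do [M id := expr] otherwise [M id := expr]]]

id := expr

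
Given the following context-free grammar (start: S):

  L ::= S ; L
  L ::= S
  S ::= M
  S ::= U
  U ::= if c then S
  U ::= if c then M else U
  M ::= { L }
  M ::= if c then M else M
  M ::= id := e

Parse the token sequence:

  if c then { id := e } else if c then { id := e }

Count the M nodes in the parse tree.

[S [U if c then [M { [L [S [M id := e]]] }] else [U if c then [S [M { [L [S [M id := e]]] }]]]]]

4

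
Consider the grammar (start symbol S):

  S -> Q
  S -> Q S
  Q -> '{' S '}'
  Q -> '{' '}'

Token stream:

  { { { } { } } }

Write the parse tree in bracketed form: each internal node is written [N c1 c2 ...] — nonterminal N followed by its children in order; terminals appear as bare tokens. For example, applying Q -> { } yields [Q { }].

S
Q
{ S }
{ Q }
{ { S } }
{ { Q S } }
{ { { } S } }
{ { { } Q } }
{ { { } { } } }

[S [Q { [S [Q { [S [Q { }] [S [Q { }]]] }]] }]]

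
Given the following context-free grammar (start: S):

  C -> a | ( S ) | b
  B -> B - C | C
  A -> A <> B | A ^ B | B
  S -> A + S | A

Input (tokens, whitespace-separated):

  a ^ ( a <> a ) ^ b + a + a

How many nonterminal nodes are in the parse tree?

25

[S [A [A [A [B [C a]]] ^ [B [C ( [S [A [A [B [C a]]] <> [B [C a]]]] )]]] ^ [B [C b]]] + [S [A [B [C a]]] + [S [A [B [C a]]]]]]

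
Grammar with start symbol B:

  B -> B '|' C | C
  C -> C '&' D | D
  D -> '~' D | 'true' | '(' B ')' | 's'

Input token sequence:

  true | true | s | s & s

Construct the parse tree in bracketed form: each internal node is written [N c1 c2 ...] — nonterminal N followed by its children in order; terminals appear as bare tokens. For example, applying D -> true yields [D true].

B
B | C
B | C | C
B | C | C | C
C | C | C | C
D | C | C | C
true | C | C | C
true | D | C | C
true | true | C | C
true | true | D | C
true | true | s | C
true | true | s | C & D
true | true | s | D & D
true | true | s | s & D
true | true | s | s & s

[B [B [B [B [C [D true]]] | [C [D true]]] | [C [D s]]] | [C [C [D s]] & [D s]]]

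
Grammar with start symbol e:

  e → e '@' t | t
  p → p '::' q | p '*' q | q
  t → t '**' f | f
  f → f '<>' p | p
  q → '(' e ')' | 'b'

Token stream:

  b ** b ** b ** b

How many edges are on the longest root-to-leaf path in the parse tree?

[e [t [t [t [t [f [p [q b]]]] ** [f [p [q b]]]] ** [f [p [q b]]]] ** [f [p [q b]]]]]

8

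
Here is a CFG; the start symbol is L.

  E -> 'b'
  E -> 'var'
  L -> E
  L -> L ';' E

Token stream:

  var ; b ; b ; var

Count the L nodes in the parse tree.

4

[L [L [L [L [E var]] ; [E b]] ; [E b]] ; [E var]]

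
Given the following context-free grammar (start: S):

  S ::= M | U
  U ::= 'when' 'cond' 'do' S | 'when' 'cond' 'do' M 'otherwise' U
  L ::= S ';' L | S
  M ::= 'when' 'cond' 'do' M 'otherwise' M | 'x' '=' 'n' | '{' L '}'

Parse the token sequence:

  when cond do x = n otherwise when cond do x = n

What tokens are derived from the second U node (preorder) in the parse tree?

[S [U when cond do [M x = n] otherwise [U when cond do [S [M x = n]]]]]

when cond do x = n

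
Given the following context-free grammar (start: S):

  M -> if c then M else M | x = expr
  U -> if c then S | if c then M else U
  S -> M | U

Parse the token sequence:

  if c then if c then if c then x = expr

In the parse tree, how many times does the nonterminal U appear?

3

[S [U if c then [S [U if c then [S [U if c then [S [M x = expr]]]]]]]]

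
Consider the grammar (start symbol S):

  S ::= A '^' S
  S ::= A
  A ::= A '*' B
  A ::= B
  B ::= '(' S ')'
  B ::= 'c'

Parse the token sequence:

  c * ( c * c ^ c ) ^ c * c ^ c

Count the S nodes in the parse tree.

5

[S [A [A [B c]] * [B ( [S [A [A [B c]] * [B c]] ^ [S [A [B c]]]] )]] ^ [S [A [A [B c]] * [B c]] ^ [S [A [B c]]]]]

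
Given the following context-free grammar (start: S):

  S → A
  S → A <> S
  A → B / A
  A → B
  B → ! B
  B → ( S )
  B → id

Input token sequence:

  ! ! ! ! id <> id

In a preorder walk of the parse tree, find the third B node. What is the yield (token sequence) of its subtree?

! ! id

[S [A [B ! [B ! [B ! [B ! [B id]]]]]] <> [S [A [B id]]]]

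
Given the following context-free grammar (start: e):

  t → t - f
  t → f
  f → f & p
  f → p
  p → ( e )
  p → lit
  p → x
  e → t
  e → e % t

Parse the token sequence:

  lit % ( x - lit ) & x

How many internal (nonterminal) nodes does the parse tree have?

[e [e [t [f [p lit]]]] % [t [f [f [p ( [e [t [t [f [p x]]] - [f [p lit]]]] )]] & [p x]]]]

17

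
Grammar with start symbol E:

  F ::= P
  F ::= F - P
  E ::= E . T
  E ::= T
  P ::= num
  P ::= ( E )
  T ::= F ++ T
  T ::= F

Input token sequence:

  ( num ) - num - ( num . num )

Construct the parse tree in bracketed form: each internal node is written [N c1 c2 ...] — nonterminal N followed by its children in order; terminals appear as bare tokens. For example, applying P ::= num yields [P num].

[E [T [F [F [F [P ( [E [T [F [P num]]]] )]] - [P num]] - [P ( [E [E [T [F [P num]]]] . [T [F [P num]]]] )]]]]

E
T
F
F - P
F - P - P
P - P - P
( E ) - P - P
( T ) - P - P
( F ) - P - P
( P ) - P - P
( num ) - P - P
( num ) - num - P
( num ) - num - ( E )
( num ) - num - ( E . T )
( num ) - num - ( T . T )
( num ) - num - ( F . T )
( num ) - num - ( P . T )
( num ) - num - ( num . T )
( num ) - num - ( num . F )
( num ) - num - ( num . P )
( num ) - num - ( num . num )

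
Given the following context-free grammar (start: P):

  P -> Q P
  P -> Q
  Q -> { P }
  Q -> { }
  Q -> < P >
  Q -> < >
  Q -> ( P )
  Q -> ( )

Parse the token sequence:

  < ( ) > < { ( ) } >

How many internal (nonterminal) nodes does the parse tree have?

[P [Q < [P [Q ( )]] >] [P [Q < [P [Q { [P [Q ( )]] }]] >]]]

10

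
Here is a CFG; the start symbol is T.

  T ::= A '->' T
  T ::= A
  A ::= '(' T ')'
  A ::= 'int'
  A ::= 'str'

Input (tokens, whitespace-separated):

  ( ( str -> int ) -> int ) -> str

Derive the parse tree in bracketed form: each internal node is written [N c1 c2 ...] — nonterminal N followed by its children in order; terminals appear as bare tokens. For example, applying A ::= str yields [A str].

[T [A ( [T [A ( [T [A str] -> [T [A int]]] )] -> [T [A int]]] )] -> [T [A str]]]

T
A -> T
( T ) -> T
( A -> T ) -> T
( ( T ) -> T ) -> T
( ( A -> T ) -> T ) -> T
( ( str -> T ) -> T ) -> T
( ( str -> A ) -> T ) -> T
( ( str -> int ) -> T ) -> T
( ( str -> int ) -> A ) -> T
( ( str -> int ) -> int ) -> T
( ( str -> int ) -> int ) -> A
( ( str -> int ) -> int ) -> str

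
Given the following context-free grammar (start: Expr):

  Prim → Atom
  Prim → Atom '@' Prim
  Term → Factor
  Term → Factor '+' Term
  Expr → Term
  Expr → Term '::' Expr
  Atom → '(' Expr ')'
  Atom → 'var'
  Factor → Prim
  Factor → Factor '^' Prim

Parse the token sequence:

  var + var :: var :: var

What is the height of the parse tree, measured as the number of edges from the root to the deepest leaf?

[Expr [Term [Factor [Prim [Atom var]]] + [Term [Factor [Prim [Atom var]]]]] :: [Expr [Term [Factor [Prim [Atom var]]]] :: [Expr [Term [Factor [Prim [Atom var]]]]]]]

7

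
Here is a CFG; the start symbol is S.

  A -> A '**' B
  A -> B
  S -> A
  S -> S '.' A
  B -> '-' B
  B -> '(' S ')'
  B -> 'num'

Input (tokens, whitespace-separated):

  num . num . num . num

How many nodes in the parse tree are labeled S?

[S [S [S [S [A [B num]]] . [A [B num]]] . [A [B num]]] . [A [B num]]]

4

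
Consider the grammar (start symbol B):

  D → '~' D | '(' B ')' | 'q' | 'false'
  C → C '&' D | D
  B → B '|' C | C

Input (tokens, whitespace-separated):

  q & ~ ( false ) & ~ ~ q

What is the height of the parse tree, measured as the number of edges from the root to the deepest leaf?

[B [C [C [C [D q]] & [D ~ [D ( [B [C [D false]]] )]]] & [D ~ [D ~ [D q]]]]]

8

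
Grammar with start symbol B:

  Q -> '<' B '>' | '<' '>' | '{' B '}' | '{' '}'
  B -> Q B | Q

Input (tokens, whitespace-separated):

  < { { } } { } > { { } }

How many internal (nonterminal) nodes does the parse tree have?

12

[B [Q < [B [Q { [B [Q { }]] }] [B [Q { }]]] >] [B [Q { [B [Q { }]] }]]]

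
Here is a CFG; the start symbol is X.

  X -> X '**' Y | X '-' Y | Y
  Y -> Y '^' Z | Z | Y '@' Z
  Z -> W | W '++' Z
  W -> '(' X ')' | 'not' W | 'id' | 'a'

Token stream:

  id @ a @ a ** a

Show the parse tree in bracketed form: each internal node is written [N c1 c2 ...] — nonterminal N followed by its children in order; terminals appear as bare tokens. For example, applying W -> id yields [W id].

[X [X [Y [Y [Y [Z [W id]]] @ [Z [W a]]] @ [Z [W a]]]] ** [Y [Z [W a]]]]

X
X ** Y
Y ** Y
Y @ Z ** Y
Y @ Z @ Z ** Y
Z @ Z @ Z ** Y
W @ Z @ Z ** Y
id @ Z @ Z ** Y
id @ W @ Z ** Y
id @ a @ Z ** Y
id @ a @ W ** Y
id @ a @ a ** Y
id @ a @ a ** Z
id @ a @ a ** W
id @ a @ a ** a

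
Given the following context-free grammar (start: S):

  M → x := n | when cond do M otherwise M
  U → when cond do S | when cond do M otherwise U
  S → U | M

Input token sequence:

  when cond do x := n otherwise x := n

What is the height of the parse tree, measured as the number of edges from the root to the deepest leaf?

[S [M when cond do [M x := n] otherwise [M x := n]]]

3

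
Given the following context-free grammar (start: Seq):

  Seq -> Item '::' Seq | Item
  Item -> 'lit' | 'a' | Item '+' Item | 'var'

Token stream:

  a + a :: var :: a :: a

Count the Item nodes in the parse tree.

[Seq [Item [Item a] + [Item a]] :: [Seq [Item var] :: [Seq [Item a] :: [Seq [Item a]]]]]

6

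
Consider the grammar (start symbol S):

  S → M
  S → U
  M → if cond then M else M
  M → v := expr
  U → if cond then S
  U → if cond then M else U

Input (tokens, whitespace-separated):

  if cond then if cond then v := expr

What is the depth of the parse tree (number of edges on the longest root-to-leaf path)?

6

[S [U if cond then [S [U if cond then [S [M v := expr]]]]]]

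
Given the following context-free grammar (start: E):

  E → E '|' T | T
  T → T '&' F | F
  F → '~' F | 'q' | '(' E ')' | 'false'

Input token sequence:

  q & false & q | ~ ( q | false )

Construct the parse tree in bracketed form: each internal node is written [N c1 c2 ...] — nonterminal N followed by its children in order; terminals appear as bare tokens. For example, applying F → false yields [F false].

[E [E [T [T [T [F q]] & [F false]] & [F q]]] | [T [F ~ [F ( [E [E [T [F q]]] | [T [F false]]] )]]]]

E
E | T
T | T
T & F | T
T & F & F | T
F & F & F | T
q & F & F | T
q & false & F | T
q & false & q | T
q & false & q | F
q & false & q | ~ F
q & false & q | ~ ( E )
q & false & q | ~ ( E | T )
q & false & q | ~ ( T | T )
q & false & q | ~ ( F | T )
q & false & q | ~ ( q | T )
q & false & q | ~ ( q | F )
q & false & q | ~ ( q | false )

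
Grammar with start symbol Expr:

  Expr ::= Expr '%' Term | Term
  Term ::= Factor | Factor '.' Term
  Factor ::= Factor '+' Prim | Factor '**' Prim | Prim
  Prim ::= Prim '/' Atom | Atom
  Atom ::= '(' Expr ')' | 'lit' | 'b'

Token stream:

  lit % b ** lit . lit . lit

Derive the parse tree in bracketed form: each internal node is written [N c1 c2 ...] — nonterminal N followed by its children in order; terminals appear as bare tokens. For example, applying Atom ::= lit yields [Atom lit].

Expr
Expr % Term
Term % Term
Factor % Term
Prim % Term
Atom % Term
lit % Term
lit % Factor . Term
lit % Factor ** Prim . Term
lit % Prim ** Prim . Term
lit % Atom ** Prim . Term
lit % b ** Prim . Term
lit % b ** Atom . Term
lit % b ** lit . Term
lit % b ** lit . Factor . Term
lit % b ** lit . Prim . Term
lit % b ** lit . Atom . Term
lit % b ** lit . lit . Term
lit % b ** lit . lit . Factor
lit % b ** lit . lit . Prim
lit % b ** lit . lit . Atom
lit % b ** lit . lit . lit

[Expr [Expr [Term [Factor [Prim [Atom lit]]]]] % [Term [Factor [Factor [Prim [Atom b]]] ** [Prim [Atom lit]]] . [Term [Factor [Prim [Atom lit]]] . [Term [Factor [Prim [Atom lit]]]]]]]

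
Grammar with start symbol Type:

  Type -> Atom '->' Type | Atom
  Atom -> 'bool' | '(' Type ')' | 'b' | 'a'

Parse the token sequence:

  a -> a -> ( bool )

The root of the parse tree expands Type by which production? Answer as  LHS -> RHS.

Type -> Atom '->' Type

[Type [Atom a] -> [Type [Atom a] -> [Type [Atom ( [Type [Atom bool]] )]]]]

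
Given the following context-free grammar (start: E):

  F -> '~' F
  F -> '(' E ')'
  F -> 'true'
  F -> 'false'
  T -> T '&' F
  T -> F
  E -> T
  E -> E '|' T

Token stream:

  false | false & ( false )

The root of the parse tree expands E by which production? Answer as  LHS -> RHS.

[E [E [T [F false]]] | [T [T [F false]] & [F ( [E [T [F false]]] )]]]

E -> E '|' T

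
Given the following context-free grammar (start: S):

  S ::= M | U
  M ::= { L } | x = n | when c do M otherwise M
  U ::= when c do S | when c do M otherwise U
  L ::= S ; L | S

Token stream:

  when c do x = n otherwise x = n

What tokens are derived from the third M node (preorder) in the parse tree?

[S [M when c do [M x = n] otherwise [M x = n]]]

x = n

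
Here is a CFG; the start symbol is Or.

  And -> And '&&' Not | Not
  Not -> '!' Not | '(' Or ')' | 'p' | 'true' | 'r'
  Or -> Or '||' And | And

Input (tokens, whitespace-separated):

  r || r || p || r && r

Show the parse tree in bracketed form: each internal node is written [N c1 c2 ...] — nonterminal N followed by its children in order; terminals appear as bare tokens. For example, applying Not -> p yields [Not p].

[Or [Or [Or [Or [And [Not r]]] || [And [Not r]]] || [And [Not p]]] || [And [And [Not r]] && [Not r]]]

Or
Or || And
Or || And || And
Or || And || And || And
And || And || And || And
Not || And || And || And
r || And || And || And
r || Not || And || And
r || r || And || And
r || r || Not || And
r || r || p || And
r || r || p || And && Not
r || r || p || Not && Not
r || r || p || r && Not
r || r || p || r && r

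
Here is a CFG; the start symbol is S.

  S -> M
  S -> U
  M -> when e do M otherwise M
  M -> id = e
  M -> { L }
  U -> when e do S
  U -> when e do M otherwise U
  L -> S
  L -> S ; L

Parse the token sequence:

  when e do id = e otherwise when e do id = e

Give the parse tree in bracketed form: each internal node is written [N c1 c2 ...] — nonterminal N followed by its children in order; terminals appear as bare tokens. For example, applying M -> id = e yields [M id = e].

S
U
when e do M otherwise U
when e do id = e otherwise U
when e do id = e otherwise when e do S
when e do id = e otherwise when e do M
when e do id = e otherwise when e do id = e

[S [U when e do [M id = e] otherwise [U when e do [S [M id = e]]]]]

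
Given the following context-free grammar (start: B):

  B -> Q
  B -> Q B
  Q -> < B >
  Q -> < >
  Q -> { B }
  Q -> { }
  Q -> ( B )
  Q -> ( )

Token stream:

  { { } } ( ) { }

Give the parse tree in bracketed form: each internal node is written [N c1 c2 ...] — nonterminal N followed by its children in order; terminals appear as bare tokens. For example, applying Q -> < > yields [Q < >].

B
Q B
{ B } B
{ Q } B
{ { } } B
{ { } } Q B
{ { } } ( ) B
{ { } } ( ) Q
{ { } } ( ) { }

[B [Q { [B [Q { }]] }] [B [Q ( )] [B [Q { }]]]]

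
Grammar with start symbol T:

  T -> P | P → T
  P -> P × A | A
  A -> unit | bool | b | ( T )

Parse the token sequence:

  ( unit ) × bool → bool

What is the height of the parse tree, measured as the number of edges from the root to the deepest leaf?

7

[T [P [P [A ( [T [P [A unit]]] )]] × [A bool]] → [T [P [A bool]]]]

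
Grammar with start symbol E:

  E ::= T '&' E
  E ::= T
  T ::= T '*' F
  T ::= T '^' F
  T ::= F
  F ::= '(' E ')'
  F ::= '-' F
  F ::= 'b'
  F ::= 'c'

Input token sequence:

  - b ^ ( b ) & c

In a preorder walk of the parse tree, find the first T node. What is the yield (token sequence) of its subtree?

[E [T [T [F - [F b]]] ^ [F ( [E [T [F b]]] )]] & [E [T [F c]]]]

- b ^ ( b )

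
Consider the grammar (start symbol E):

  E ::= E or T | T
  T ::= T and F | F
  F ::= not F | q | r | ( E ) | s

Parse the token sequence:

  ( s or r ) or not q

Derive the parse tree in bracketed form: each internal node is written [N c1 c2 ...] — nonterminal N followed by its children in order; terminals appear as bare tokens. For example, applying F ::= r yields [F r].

[E [E [T [F ( [E [E [T [F s]]] or [T [F r]]] )]]] or [T [F not [F q]]]]

E
E or T
T or T
F or T
( E ) or T
( E or T ) or T
( T or T ) or T
( F or T ) or T
( s or T ) or T
( s or F ) or T
( s or r ) or T
( s or r ) or F
( s or r ) or not F
( s or r ) or not q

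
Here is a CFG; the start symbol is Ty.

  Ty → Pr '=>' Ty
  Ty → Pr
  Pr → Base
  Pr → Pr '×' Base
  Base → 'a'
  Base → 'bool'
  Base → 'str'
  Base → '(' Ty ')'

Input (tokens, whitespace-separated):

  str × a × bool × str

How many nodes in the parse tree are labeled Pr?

4

[Ty [Pr [Pr [Pr [Pr [Base str]] × [Base a]] × [Base bool]] × [Base str]]]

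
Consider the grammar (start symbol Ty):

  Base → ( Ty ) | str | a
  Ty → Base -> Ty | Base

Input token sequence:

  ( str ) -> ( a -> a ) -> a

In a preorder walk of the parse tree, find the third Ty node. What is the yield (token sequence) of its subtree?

( a -> a ) -> a

[Ty [Base ( [Ty [Base str]] )] -> [Ty [Base ( [Ty [Base a] -> [Ty [Base a]]] )] -> [Ty [Base a]]]]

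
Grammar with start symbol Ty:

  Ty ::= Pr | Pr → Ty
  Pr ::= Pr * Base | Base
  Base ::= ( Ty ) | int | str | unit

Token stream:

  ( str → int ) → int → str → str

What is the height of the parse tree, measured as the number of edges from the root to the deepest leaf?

7

[Ty [Pr [Base ( [Ty [Pr [Base str]] → [Ty [Pr [Base int]]]] )]] → [Ty [Pr [Base int]] → [Ty [Pr [Base str]] → [Ty [Pr [Base str]]]]]]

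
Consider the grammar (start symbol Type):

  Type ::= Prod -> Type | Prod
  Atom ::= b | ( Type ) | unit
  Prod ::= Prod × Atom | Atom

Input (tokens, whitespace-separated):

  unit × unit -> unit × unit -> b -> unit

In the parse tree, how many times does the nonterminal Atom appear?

[Type [Prod [Prod [Atom unit]] × [Atom unit]] -> [Type [Prod [Prod [Atom unit]] × [Atom unit]] -> [Type [Prod [Atom b]] -> [Type [Prod [Atom unit]]]]]]

6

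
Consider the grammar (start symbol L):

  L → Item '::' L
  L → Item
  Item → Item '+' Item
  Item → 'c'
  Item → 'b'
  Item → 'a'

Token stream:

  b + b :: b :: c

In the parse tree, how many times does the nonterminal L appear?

[L [Item [Item b] + [Item b]] :: [L [Item b] :: [L [Item c]]]]

3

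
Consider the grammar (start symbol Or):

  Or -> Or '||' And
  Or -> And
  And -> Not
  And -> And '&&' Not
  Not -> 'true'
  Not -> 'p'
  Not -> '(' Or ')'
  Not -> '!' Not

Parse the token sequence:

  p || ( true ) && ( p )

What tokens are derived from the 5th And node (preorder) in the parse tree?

[Or [Or [And [Not p]]] || [And [And [Not ( [Or [And [Not true]]] )]] && [Not ( [Or [And [Not p]]] )]]]

p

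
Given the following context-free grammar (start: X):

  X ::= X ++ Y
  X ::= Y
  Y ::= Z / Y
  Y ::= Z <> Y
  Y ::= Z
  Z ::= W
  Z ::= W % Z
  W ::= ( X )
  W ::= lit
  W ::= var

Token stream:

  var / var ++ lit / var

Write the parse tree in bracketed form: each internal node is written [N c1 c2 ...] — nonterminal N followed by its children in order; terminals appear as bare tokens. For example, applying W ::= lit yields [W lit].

[X [X [Y [Z [W var]] / [Y [Z [W var]]]]] ++ [Y [Z [W lit]] / [Y [Z [W var]]]]]

X
X ++ Y
Y ++ Y
Z / Y ++ Y
W / Y ++ Y
var / Y ++ Y
var / Z ++ Y
var / W ++ Y
var / var ++ Y
var / var ++ Z / Y
var / var ++ W / Y
var / var ++ lit / Y
var / var ++ lit / Z
var / var ++ lit / W
var / var ++ lit / var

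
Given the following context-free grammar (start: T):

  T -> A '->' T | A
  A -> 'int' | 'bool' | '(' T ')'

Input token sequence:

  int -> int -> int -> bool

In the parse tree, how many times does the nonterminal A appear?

[T [A int] -> [T [A int] -> [T [A int] -> [T [A bool]]]]]

4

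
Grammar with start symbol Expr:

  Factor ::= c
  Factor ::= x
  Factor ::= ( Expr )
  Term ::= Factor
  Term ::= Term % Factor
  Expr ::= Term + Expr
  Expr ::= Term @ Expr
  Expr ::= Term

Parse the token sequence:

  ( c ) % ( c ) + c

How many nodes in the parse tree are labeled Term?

5

[Expr [Term [Term [Factor ( [Expr [Term [Factor c]]] )]] % [Factor ( [Expr [Term [Factor c]]] )]] + [Expr [Term [Factor c]]]]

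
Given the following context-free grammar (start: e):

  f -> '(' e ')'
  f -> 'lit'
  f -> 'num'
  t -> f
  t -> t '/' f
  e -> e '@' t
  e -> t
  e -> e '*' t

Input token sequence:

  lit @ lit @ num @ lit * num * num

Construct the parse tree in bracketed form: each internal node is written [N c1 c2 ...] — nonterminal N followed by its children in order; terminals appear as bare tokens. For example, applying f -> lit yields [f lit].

[e [e [e [e [e [e [t [f lit]]] @ [t [f lit]]] @ [t [f num]]] @ [t [f lit]]] * [t [f num]]] * [t [f num]]]

e
e * t
e * t * t
e @ t * t * t
e @ t @ t * t * t
e @ t @ t @ t * t * t
t @ t @ t @ t * t * t
f @ t @ t @ t * t * t
lit @ t @ t @ t * t * t
lit @ f @ t @ t * t * t
lit @ lit @ t @ t * t * t
lit @ lit @ f @ t * t * t
lit @ lit @ num @ t * t * t
lit @ lit @ num @ f * t * t
lit @ lit @ num @ lit * t * t
lit @ lit @ num @ lit * f * t
lit @ lit @ num @ lit * num * t
lit @ lit @ num @ lit * num * f
lit @ lit @ num @ lit * num * num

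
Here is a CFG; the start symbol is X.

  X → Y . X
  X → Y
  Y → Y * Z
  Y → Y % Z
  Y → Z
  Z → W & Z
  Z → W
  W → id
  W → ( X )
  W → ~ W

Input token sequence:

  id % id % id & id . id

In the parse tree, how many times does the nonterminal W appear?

[X [Y [Y [Y [Z [W id]]] % [Z [W id]]] % [Z [W id] & [Z [W id]]]] . [X [Y [Z [W id]]]]]

5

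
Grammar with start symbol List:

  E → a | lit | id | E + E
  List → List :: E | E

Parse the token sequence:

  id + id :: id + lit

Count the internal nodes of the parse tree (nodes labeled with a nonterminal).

8

[List [List [E [E id] + [E id]]] :: [E [E id] + [E lit]]]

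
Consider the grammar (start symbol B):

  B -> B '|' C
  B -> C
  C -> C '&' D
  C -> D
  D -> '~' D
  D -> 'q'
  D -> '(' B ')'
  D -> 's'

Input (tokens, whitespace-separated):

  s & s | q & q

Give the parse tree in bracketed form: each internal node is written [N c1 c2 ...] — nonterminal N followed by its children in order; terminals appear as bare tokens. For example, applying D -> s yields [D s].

[B [B [C [C [D s]] & [D s]]] | [C [C [D q]] & [D q]]]

B
B | C
C | C
C & D | C
D & D | C
s & D | C
s & s | C
s & s | C & D
s & s | D & D
s & s | q & D
s & s | q & q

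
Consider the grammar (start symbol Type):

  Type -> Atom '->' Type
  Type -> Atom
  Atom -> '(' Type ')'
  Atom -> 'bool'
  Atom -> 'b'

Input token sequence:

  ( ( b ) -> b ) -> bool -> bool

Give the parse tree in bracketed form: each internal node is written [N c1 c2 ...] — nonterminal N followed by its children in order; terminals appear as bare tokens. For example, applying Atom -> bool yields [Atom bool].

Type
Atom -> Type
( Type ) -> Type
( Atom -> Type ) -> Type
( ( Type ) -> Type ) -> Type
( ( Atom ) -> Type ) -> Type
( ( b ) -> Type ) -> Type
( ( b ) -> Atom ) -> Type
( ( b ) -> b ) -> Type
( ( b ) -> b ) -> Atom -> Type
( ( b ) -> b ) -> bool -> Type
( ( b ) -> b ) -> bool -> Atom
( ( b ) -> b ) -> bool -> bool

[Type [Atom ( [Type [Atom ( [Type [Atom b]] )] -> [Type [Atom b]]] )] -> [Type [Atom bool] -> [Type [Atom bool]]]]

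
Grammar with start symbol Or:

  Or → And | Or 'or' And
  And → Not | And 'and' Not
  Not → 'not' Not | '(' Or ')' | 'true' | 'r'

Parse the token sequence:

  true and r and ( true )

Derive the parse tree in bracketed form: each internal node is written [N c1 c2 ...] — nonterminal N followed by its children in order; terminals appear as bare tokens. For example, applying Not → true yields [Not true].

Or
And
And and Not
And and Not and Not
Not and Not and Not
true and Not and Not
true and r and Not
true and r and ( Or )
true and r and ( And )
true and r and ( Not )
true and r and ( true )

[Or [And [And [And [Not true]] and [Not r]] and [Not ( [Or [And [Not true]]] )]]]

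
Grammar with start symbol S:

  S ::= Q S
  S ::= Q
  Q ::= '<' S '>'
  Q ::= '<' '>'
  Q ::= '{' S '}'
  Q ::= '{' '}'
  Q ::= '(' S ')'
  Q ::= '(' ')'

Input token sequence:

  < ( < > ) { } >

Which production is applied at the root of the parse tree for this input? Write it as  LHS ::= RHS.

S ::= Q

[S [Q < [S [Q ( [S [Q < >]] )] [S [Q { }]]] >]]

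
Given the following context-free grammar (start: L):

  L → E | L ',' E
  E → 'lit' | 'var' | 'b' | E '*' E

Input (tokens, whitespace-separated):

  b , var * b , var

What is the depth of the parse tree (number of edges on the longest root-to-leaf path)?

4

[L [L [L [E b]] , [E [E var] * [E b]]] , [E var]]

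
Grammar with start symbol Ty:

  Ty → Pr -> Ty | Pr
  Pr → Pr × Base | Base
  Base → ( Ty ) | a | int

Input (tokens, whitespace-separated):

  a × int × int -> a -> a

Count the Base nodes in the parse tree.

5

[Ty [Pr [Pr [Pr [Base a]] × [Base int]] × [Base int]] -> [Ty [Pr [Base a]] -> [Ty [Pr [Base a]]]]]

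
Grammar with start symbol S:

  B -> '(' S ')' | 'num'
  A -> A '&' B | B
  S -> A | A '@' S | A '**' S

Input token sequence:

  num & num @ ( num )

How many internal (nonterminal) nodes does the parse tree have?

[S [A [A [B num]] & [B num]] @ [S [A [B ( [S [A [B num]]] )]]]]

11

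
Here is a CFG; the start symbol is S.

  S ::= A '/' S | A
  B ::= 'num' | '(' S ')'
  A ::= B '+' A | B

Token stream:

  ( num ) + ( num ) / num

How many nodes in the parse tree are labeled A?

[S [A [B ( [S [A [B num]]] )] + [A [B ( [S [A [B num]]] )]]] / [S [A [B num]]]]

5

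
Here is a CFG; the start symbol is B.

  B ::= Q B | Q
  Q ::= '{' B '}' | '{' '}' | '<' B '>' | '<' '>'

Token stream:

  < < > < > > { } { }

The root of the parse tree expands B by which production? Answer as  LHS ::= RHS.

B ::= Q B

[B [Q < [B [Q < >] [B [Q < >]]] >] [B [Q { }] [B [Q { }]]]]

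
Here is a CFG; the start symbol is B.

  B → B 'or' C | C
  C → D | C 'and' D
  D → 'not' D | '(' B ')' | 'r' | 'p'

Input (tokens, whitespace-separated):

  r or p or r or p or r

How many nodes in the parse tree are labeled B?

5

[B [B [B [B [B [C [D r]]] or [C [D p]]] or [C [D r]]] or [C [D p]]] or [C [D r]]]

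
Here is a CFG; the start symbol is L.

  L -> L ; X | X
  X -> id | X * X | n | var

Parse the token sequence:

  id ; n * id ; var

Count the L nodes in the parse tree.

[L [L [L [X id]] ; [X [X n] * [X id]]] ; [X var]]

3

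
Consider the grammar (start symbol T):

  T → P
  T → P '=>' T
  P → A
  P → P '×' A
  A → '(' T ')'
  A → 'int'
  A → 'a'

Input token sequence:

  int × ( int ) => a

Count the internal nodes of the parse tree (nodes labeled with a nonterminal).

11

[T [P [P [A int]] × [A ( [T [P [A int]]] )]] => [T [P [A a]]]]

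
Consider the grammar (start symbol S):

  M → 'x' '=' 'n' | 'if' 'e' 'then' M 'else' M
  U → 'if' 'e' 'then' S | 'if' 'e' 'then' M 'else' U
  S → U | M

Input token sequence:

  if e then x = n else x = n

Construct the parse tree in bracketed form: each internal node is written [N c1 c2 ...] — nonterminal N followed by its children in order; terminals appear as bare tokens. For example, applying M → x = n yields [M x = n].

[S [M if e then [M x = n] else [M x = n]]]

S
M
if e then M else M
if e then x = n else M
if e then x = n else x = n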